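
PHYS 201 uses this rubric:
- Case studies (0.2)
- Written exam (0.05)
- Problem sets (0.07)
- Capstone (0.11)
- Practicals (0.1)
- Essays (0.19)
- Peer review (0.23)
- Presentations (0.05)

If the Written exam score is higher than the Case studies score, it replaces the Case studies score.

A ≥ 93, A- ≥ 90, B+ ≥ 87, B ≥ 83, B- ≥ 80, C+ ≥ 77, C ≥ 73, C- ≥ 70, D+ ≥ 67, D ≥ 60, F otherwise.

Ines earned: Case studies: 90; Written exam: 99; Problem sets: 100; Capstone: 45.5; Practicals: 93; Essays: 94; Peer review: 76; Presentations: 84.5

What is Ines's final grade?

B

Written exam (99) > Case studies (90), so Case studies counts as 99.
Weighted total:
  Case studies 99 × 0.2 = 19.8
  Written exam 99 × 0.05 = 4.95
  Problem sets 100 × 0.07 = 7
  Capstone 45.5 × 0.11 = 5.005
  Practicals 93 × 0.1 = 9.3
  Essays 94 × 0.19 = 17.86
  Peer review 76 × 0.23 = 17.48
  Presentations 84.5 × 0.05 = 4.225
Sum = 85.62
85.62 is ≥ 83 and < 87 → B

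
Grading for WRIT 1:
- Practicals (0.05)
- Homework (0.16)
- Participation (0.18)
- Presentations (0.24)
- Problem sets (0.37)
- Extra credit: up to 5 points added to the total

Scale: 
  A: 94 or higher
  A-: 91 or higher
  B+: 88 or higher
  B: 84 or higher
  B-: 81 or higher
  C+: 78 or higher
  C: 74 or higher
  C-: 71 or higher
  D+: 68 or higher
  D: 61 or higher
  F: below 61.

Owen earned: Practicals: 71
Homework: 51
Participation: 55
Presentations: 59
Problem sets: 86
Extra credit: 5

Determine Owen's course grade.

Weighted total:
  Practicals 71 × 0.05 = 3.55
  Homework 51 × 0.16 = 8.16
  Participation 55 × 0.18 = 9.9
  Presentations 59 × 0.24 = 14.16
  Problem sets 86 × 0.37 = 31.82
Sum = 67.59
Extra credit: 67.59 + 5 = 72.59
72.59 is ≥ 71 and < 74 → C-

C-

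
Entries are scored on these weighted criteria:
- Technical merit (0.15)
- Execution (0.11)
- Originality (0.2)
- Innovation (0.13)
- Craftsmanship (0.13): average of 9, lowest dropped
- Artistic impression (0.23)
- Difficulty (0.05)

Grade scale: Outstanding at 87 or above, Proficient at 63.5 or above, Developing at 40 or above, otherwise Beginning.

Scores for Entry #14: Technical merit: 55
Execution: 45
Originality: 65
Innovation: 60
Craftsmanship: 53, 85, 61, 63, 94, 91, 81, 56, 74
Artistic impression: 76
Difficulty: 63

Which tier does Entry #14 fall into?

Craftsmanship: drop 53 → average of remaining 8 = 605/8 = 75.625
Weighted total:
  Technical merit 55 × 0.15 = 8.25
  Execution 45 × 0.11 = 4.95
  Originality 65 × 0.2 = 13
  Innovation 60 × 0.13 = 7.8
  Craftsmanship 75.625 × 0.13 = 9.83125
  Artistic impression 76 × 0.23 = 17.48
  Difficulty 63 × 0.05 = 3.15
Sum = 64.46125
64.46125 is ≥ 63.5 and < 87 → Proficient

Proficient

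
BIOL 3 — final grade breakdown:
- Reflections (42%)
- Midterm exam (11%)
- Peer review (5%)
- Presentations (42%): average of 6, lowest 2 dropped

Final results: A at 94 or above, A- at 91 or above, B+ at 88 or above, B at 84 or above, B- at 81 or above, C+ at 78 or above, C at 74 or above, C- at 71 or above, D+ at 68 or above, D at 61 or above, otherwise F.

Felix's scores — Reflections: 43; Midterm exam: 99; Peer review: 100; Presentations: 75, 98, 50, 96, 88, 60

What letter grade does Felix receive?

Presentations: drop 50, 60 → average of remaining 4 = 357/4 = 89.25
Weighted total:
  Reflections 43 × 0.42 = 18.06
  Midterm exam 99 × 0.11 = 10.89
  Peer review 100 × 0.05 = 5
  Presentations 89.25 × 0.42 = 37.485
Sum = 71.435
71.435 is ≥ 71 and < 74 → C-

C-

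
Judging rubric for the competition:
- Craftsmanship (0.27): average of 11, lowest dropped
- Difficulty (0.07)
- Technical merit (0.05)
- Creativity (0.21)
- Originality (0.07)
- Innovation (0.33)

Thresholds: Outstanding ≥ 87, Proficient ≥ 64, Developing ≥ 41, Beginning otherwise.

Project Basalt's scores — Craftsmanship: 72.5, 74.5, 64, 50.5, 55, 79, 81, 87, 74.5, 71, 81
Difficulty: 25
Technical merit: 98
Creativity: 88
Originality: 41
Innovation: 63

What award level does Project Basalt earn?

Craftsmanship: drop 50.5 → average of remaining 10 = 739.5/10 = 73.95
Weighted total:
  Craftsmanship 73.95 × 0.27 = 19.9665
  Difficulty 25 × 0.07 = 1.75
  Technical merit 98 × 0.05 = 4.9
  Creativity 88 × 0.21 = 18.48
  Originality 41 × 0.07 = 2.87
  Innovation 63 × 0.33 = 20.79
Sum = 68.7565
68.7565 is ≥ 64 and < 87 → Proficient

Proficient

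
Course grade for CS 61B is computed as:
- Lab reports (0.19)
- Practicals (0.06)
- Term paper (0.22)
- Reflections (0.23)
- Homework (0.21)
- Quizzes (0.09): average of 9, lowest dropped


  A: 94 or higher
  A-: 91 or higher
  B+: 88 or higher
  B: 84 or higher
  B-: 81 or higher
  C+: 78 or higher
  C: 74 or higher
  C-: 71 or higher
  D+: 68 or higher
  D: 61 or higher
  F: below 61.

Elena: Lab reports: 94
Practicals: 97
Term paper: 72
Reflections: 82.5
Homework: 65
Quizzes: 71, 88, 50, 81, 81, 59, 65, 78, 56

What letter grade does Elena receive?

Quizzes: drop 50 → average of remaining 8 = 579/8 = 72.375
Weighted total:
  Lab reports 94 × 0.19 = 17.86
  Practicals 97 × 0.06 = 5.82
  Term paper 72 × 0.22 = 15.84
  Reflections 82.5 × 0.23 = 18.975
  Homework 65 × 0.21 = 13.65
  Quizzes 72.375 × 0.09 = 6.51375
Sum = 78.65875
78.65875 is ≥ 78 and < 81 → C+

C+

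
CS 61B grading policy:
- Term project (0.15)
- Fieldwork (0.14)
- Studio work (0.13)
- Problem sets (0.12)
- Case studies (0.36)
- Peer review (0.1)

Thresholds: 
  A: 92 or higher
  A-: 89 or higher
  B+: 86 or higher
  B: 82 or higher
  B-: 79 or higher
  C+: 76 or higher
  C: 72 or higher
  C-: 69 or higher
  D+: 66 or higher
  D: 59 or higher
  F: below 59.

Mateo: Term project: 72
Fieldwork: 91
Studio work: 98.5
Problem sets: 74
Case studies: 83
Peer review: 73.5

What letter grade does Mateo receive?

Weighted total:
  Term project 72 × 0.15 = 10.8
  Fieldwork 91 × 0.14 = 12.74
  Studio work 98.5 × 0.13 = 12.805
  Problem sets 74 × 0.12 = 8.88
  Case studies 83 × 0.36 = 29.88
  Peer review 73.5 × 0.1 = 7.35
Sum = 82.455
82.455 is ≥ 82 and < 86 → B

B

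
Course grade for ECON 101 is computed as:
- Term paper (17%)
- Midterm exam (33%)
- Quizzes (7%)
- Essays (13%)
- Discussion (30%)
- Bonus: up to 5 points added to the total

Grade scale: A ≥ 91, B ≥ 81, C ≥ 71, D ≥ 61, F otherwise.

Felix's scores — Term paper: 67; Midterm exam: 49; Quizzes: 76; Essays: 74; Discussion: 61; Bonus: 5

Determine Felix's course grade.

D

Weighted total:
  Term paper 67 × 0.17 = 11.39
  Midterm exam 49 × 0.33 = 16.17
  Quizzes 76 × 0.07 = 5.32
  Essays 74 × 0.13 = 9.62
  Discussion 61 × 0.3 = 18.3
Sum = 60.8
Bonus: 60.8 + 5 = 65.8
65.8 is ≥ 61 and < 71 → D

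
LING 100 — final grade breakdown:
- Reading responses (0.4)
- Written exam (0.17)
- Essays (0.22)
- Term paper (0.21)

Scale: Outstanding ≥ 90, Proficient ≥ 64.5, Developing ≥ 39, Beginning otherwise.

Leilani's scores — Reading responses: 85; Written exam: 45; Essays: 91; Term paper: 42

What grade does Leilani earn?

Proficient

Weighted total:
  Reading responses 85 × 0.4 = 34
  Written exam 45 × 0.17 = 7.65
  Essays 91 × 0.22 = 20.02
  Term paper 42 × 0.21 = 8.82
Sum = 70.49
70.49 is ≥ 64.5 and < 90 → Proficient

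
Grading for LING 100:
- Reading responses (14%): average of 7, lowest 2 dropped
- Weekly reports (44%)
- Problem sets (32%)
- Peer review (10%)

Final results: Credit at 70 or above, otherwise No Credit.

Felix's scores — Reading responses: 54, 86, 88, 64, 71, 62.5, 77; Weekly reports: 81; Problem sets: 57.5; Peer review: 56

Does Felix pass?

Reading responses: drop 54, 62.5 → average of remaining 5 = 386/5 = 77.2
Weighted total:
  Reading responses 77.2 × 0.14 = 10.808
  Weekly reports 81 × 0.44 = 35.64
  Problem sets 57.5 × 0.32 = 18.4
  Peer review 56 × 0.1 = 5.6
Sum = 70.448
70.448 ≥ 70 → Credit

Credit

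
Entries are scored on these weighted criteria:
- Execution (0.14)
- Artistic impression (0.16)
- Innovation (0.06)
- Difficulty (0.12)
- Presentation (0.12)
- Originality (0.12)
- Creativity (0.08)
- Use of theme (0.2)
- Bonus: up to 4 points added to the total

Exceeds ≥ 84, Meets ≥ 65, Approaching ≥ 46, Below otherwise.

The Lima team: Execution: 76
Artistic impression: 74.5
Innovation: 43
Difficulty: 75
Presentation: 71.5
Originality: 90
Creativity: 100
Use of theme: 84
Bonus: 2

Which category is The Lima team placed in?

Weighted total:
  Execution 76 × 0.14 = 10.64
  Artistic impression 74.5 × 0.16 = 11.92
  Innovation 43 × 0.06 = 2.58
  Difficulty 75 × 0.12 = 9
  Presentation 71.5 × 0.12 = 8.58
  Originality 90 × 0.12 = 10.8
  Creativity 100 × 0.08 = 8
  Use of theme 84 × 0.2 = 16.8
Sum = 78.32
Bonus: 78.32 + 2 = 80.32
80.32 is ≥ 65 and < 84 → Meets

Meets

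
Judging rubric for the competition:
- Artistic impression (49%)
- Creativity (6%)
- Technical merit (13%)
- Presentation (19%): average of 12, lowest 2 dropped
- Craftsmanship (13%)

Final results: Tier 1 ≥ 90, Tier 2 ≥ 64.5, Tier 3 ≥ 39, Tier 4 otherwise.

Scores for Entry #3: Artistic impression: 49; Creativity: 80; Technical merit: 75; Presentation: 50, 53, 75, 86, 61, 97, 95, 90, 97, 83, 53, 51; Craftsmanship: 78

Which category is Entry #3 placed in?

Tier 3

Presentation: drop 50, 51 → average of remaining 10 = 790/10 = 79
Weighted total:
  Artistic impression 49 × 0.49 = 24.01
  Creativity 80 × 0.06 = 4.8
  Technical merit 75 × 0.13 = 9.75
  Presentation 79 × 0.19 = 15.01
  Craftsmanship 78 × 0.13 = 10.14
Sum = 63.71
63.71 is ≥ 39 and < 64.5 → Tier 3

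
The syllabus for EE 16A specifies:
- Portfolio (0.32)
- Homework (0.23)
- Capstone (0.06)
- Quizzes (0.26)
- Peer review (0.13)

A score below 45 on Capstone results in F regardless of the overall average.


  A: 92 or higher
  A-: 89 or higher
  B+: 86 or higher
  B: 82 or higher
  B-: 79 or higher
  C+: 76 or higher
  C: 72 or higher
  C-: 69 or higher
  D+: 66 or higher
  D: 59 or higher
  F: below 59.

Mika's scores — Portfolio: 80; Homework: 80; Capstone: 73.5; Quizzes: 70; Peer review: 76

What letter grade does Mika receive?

Capstone score 73.5 ≥ 45: minimum met.
Weighted total:
  Portfolio 80 × 0.32 = 25.6
  Homework 80 × 0.23 = 18.4
  Capstone 73.5 × 0.06 = 4.41
  Quizzes 70 × 0.26 = 18.2
  Peer review 76 × 0.13 = 9.88
Sum = 76.49
76.49 is ≥ 76 and < 79 → C+

C+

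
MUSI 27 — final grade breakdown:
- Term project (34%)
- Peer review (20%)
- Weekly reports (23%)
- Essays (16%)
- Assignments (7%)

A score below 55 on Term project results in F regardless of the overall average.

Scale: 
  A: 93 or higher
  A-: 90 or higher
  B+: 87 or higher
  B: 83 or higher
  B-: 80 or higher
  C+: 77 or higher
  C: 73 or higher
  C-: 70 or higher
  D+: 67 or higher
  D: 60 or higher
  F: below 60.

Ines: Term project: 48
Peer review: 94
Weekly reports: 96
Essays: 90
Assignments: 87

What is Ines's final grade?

Term project score 48 < 55: minimum not met.
Weighted total:
  Term project 48 × 0.34 = 16.32
  Peer review 94 × 0.2 = 18.8
  Weekly reports 96 × 0.23 = 22.08
  Essays 90 × 0.16 = 14.4
  Assignments 87 × 0.07 = 6.09
Sum = 77.69
Because the Term project minimum was not met, the result is F.

F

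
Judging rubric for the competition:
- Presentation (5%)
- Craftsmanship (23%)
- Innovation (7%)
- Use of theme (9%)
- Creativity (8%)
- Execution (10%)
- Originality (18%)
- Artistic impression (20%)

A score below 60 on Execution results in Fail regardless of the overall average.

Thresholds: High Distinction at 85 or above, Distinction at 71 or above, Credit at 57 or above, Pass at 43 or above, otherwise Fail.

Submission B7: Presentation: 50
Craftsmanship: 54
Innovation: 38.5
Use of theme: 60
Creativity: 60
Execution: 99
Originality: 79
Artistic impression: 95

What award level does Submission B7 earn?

Execution score 99 ≥ 60: minimum met.
Weighted total:
  Presentation 50 × 0.05 = 2.5
  Craftsmanship 54 × 0.23 = 12.42
  Innovation 38.5 × 0.07 = 2.695
  Use of theme 60 × 0.09 = 5.4
  Creativity 60 × 0.08 = 4.8
  Execution 99 × 0.1 = 9.9
  Originality 79 × 0.18 = 14.22
  Artistic impression 95 × 0.2 = 19
Sum = 70.935
70.935 is ≥ 57 and < 71 → Credit

Credit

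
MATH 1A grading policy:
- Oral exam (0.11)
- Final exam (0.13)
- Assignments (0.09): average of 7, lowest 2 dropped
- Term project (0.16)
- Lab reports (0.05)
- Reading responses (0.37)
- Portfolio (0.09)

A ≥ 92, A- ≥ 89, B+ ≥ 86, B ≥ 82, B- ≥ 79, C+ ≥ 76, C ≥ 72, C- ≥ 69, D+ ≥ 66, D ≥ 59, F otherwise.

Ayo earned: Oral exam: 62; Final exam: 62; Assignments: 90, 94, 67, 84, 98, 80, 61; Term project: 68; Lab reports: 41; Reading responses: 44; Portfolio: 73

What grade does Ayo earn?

Assignments: drop 61, 67 → average of remaining 5 = 446/5 = 89.2
Weighted total:
  Oral exam 62 × 0.11 = 6.82
  Final exam 62 × 0.13 = 8.06
  Assignments 89.2 × 0.09 = 8.028
  Term project 68 × 0.16 = 10.88
  Lab reports 41 × 0.05 = 2.05
  Reading responses 44 × 0.37 = 16.28
  Portfolio 73 × 0.09 = 6.57
Sum = 58.688
58.688 < 59 → F

F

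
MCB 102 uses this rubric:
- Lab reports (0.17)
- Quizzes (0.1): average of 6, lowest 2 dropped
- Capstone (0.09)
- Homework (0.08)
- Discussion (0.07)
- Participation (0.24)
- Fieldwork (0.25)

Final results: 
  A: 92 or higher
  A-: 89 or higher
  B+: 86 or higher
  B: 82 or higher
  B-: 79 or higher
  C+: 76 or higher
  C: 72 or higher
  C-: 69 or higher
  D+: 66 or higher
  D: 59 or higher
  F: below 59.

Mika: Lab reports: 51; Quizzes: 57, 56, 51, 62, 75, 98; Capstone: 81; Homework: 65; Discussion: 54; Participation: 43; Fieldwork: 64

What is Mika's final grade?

F

Quizzes: drop 51, 56 → average of remaining 4 = 292/4 = 73
Weighted total:
  Lab reports 51 × 0.17 = 8.67
  Quizzes 73 × 0.1 = 7.3
  Capstone 81 × 0.09 = 7.29
  Homework 65 × 0.08 = 5.2
  Discussion 54 × 0.07 = 3.78
  Participation 43 × 0.24 = 10.32
  Fieldwork 64 × 0.25 = 16
Sum = 58.56
58.56 < 59 → F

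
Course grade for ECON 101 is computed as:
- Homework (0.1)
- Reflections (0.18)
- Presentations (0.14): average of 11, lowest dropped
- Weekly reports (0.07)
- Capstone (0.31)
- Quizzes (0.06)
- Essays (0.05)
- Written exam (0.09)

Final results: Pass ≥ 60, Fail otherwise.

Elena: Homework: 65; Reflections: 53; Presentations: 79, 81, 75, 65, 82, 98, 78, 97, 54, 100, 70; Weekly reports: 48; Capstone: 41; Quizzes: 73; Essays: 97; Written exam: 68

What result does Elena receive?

Presentations: drop 54 → average of remaining 10 = 825/10 = 82.5
Weighted total:
  Homework 65 × 0.1 = 6.5
  Reflections 53 × 0.18 = 9.54
  Presentations 82.5 × 0.14 = 11.55
  Weekly reports 48 × 0.07 = 3.36
  Capstone 41 × 0.31 = 12.71
  Quizzes 73 × 0.06 = 4.38
  Essays 97 × 0.05 = 4.85
  Written exam 68 × 0.09 = 6.12
Sum = 59.01
59.01 < 60 → Fail

Fail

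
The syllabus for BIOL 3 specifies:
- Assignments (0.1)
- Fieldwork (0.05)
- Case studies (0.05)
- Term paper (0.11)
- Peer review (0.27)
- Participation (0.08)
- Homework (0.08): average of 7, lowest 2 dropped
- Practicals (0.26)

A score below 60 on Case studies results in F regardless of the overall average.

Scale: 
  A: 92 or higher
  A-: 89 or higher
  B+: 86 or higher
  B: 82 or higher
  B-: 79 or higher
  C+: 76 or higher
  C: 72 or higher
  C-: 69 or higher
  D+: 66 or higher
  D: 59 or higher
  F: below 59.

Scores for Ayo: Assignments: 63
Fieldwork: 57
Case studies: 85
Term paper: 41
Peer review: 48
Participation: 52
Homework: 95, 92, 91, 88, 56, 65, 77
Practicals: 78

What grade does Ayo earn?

Homework: drop 56, 65 → average of remaining 5 = 443/5 = 88.6
Case studies score 85 ≥ 60: minimum met.
Weighted total:
  Assignments 63 × 0.1 = 6.3
  Fieldwork 57 × 0.05 = 2.85
  Case studies 85 × 0.05 = 4.25
  Term paper 41 × 0.11 = 4.51
  Peer review 48 × 0.27 = 12.96
  Participation 52 × 0.08 = 4.16
  Homework 88.6 × 0.08 = 7.088
  Practicals 78 × 0.26 = 20.28
Sum = 62.398
62.398 is ≥ 59 and < 66 → D

D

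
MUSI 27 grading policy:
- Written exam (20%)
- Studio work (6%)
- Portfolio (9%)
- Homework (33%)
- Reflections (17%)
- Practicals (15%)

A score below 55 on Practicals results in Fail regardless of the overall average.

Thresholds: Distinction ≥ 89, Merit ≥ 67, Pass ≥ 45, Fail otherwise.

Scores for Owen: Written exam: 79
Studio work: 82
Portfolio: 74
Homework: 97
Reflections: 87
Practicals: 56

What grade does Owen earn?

Merit

Practicals score 56 ≥ 55: minimum met.
Weighted total:
  Written exam 79 × 0.2 = 15.8
  Studio work 82 × 0.06 = 4.92
  Portfolio 74 × 0.09 = 6.66
  Homework 97 × 0.33 = 32.01
  Reflections 87 × 0.17 = 14.79
  Practicals 56 × 0.15 = 8.4
Sum = 82.58
82.58 is ≥ 67 and < 89 → Merit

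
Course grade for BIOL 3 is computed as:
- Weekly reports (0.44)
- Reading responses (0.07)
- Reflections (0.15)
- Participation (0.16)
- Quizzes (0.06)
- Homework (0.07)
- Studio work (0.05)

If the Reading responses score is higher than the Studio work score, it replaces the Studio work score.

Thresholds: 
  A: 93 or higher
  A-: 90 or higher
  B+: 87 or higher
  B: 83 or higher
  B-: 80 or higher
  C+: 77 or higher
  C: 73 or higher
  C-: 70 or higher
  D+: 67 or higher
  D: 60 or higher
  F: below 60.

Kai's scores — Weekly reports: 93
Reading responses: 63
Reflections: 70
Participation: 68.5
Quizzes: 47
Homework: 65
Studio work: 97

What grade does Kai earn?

Reading responses (63) ≤ Studio work (97), so Studio work stays at 97.
Weighted total:
  Weekly reports 93 × 0.44 = 40.92
  Reading responses 63 × 0.07 = 4.41
  Reflections 70 × 0.15 = 10.5
  Participation 68.5 × 0.16 = 10.96
  Quizzes 47 × 0.06 = 2.82
  Homework 65 × 0.07 = 4.55
  Studio work 97 × 0.05 = 4.85
Sum = 79.01
79.01 is ≥ 77 and < 80 → C+

C+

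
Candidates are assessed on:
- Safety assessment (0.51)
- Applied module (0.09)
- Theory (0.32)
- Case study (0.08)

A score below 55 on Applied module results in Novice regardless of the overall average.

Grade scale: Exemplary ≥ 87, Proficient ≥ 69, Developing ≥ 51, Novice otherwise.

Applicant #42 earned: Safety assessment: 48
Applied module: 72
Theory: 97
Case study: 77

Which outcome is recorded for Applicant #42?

Applied module score 72 ≥ 55: minimum met.
Weighted total:
  Safety assessment 48 × 0.51 = 24.48
  Applied module 72 × 0.09 = 6.48
  Theory 97 × 0.32 = 31.04
  Case study 77 × 0.08 = 6.16
Sum = 68.16
68.16 is ≥ 51 and < 69 → Developing

Developing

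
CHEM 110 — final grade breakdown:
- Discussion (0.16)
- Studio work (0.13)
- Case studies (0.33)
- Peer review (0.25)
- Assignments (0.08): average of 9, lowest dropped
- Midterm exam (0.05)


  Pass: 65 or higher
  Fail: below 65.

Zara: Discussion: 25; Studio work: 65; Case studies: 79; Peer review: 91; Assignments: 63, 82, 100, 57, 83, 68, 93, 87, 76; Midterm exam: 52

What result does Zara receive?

Assignments: drop 57 → average of remaining 8 = 652/8 = 81.5
Weighted total:
  Discussion 25 × 0.16 = 4
  Studio work 65 × 0.13 = 8.45
  Case studies 79 × 0.33 = 26.07
  Peer review 91 × 0.25 = 22.75
  Assignments 81.5 × 0.08 = 6.52
  Midterm exam 52 × 0.05 = 2.6
Sum = 70.39
70.39 ≥ 65 → Pass

Pass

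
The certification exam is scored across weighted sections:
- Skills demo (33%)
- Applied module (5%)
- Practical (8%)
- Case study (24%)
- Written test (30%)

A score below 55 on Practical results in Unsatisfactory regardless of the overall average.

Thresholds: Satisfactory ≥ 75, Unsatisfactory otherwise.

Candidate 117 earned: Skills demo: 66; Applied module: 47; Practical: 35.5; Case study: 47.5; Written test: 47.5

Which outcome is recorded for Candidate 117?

Practical score 35.5 < 55: minimum not met.
Weighted total:
  Skills demo 66 × 0.33 = 21.78
  Applied module 47 × 0.05 = 2.35
  Practical 35.5 × 0.08 = 2.84
  Case study 47.5 × 0.24 = 11.4
  Written test 47.5 × 0.3 = 14.25
Sum = 52.62
Because the Practical minimum was not met, the result is Unsatisfactory.

Unsatisfactory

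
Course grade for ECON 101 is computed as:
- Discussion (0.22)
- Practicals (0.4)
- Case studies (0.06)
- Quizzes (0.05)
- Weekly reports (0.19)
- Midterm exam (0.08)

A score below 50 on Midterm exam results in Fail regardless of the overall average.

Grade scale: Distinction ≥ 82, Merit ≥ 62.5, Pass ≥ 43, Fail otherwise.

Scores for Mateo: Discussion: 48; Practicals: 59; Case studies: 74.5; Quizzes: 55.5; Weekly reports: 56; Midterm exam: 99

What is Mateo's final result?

Midterm exam score 99 ≥ 50: minimum met.
Weighted total:
  Discussion 48 × 0.22 = 10.56
  Practicals 59 × 0.4 = 23.6
  Case studies 74.5 × 0.06 = 4.47
  Quizzes 55.5 × 0.05 = 2.775
  Weekly reports 56 × 0.19 = 10.64
  Midterm exam 99 × 0.08 = 7.92
Sum = 59.965
59.965 is ≥ 43 and < 62.5 → Pass

Pass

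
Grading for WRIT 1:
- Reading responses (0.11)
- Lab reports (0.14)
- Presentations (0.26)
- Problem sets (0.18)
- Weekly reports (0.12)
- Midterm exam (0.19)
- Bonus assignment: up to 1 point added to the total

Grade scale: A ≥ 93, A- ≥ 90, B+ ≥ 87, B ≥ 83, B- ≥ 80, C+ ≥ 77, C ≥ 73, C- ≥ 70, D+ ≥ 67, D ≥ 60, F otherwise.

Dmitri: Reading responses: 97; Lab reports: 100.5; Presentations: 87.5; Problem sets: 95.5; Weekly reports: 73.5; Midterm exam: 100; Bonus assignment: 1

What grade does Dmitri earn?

Weighted total:
  Reading responses 97 × 0.11 = 10.67
  Lab reports 100.5 × 0.14 = 14.07
  Presentations 87.5 × 0.26 = 22.75
  Problem sets 95.5 × 0.18 = 17.19
  Weekly reports 73.5 × 0.12 = 8.82
  Midterm exam 100 × 0.19 = 19
Sum = 92.5
Bonus assignment: 92.5 + 1 = 93.5
93.5 ≥ 93 → A

A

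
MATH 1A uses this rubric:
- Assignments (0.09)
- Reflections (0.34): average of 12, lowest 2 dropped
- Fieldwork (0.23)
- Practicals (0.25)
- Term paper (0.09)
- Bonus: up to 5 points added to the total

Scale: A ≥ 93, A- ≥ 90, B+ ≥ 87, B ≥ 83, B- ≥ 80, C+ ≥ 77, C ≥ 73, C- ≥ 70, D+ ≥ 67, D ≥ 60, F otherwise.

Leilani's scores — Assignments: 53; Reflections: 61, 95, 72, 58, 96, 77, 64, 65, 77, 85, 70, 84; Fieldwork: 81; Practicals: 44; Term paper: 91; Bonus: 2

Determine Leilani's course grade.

C-

Reflections: drop 58, 61 → average of remaining 10 = 785/10 = 78.5
Weighted total:
  Assignments 53 × 0.09 = 4.77
  Reflections 78.5 × 0.34 = 26.69
  Fieldwork 81 × 0.23 = 18.63
  Practicals 44 × 0.25 = 11
  Term paper 91 × 0.09 = 8.19
Sum = 69.28
Bonus: 69.28 + 2 = 71.28
71.28 is ≥ 70 and < 73 → C-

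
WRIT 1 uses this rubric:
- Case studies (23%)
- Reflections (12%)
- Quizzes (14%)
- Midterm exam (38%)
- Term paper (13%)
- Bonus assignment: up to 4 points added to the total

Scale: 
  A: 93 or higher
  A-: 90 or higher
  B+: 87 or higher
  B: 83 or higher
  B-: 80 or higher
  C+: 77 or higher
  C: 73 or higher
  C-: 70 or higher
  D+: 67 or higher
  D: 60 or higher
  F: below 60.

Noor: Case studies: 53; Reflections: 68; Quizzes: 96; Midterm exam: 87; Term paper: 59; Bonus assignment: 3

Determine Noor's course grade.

Weighted total:
  Case studies 53 × 0.23 = 12.19
  Reflections 68 × 0.12 = 8.16
  Quizzes 96 × 0.14 = 13.44
  Midterm exam 87 × 0.38 = 33.06
  Term paper 59 × 0.13 = 7.67
Sum = 74.52
Bonus assignment: 74.52 + 3 = 77.52
77.52 is ≥ 77 and < 80 → C+

C+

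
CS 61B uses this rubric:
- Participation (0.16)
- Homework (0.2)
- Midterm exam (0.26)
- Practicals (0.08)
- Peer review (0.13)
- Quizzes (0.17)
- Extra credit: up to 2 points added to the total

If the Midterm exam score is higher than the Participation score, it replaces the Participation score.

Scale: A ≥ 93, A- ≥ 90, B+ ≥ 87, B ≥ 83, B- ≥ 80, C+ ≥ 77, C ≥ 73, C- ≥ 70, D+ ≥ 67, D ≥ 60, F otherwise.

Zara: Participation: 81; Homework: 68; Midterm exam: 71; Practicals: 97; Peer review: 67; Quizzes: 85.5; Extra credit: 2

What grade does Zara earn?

Midterm exam (71) ≤ Participation (81), so Participation stays at 81.
Weighted total:
  Participation 81 × 0.16 = 12.96
  Homework 68 × 0.2 = 13.6
  Midterm exam 71 × 0.26 = 18.46
  Practicals 97 × 0.08 = 7.76
  Peer review 67 × 0.13 = 8.71
  Quizzes 85.5 × 0.17 = 14.535
Sum = 76.025
Extra credit: 76.025 + 2 = 78.025
78.025 is ≥ 77 and < 80 → C+

C+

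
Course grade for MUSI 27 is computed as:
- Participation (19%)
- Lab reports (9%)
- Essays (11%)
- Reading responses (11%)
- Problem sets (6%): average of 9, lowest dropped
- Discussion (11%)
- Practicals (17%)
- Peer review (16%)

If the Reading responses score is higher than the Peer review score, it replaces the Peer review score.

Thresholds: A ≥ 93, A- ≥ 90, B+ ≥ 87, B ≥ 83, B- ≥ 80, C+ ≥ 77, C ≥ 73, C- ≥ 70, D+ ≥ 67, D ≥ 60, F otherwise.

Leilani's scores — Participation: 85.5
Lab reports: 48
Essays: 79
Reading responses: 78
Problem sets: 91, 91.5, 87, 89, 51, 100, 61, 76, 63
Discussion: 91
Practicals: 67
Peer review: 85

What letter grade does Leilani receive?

C+

Problem sets: drop 51 → average of remaining 8 = 658.5/8 = 82.3125
Reading responses (78) ≤ Peer review (85), so Peer review stays at 85.
Weighted total:
  Participation 85.5 × 0.19 = 16.245
  Lab reports 48 × 0.09 = 4.32
  Essays 79 × 0.11 = 8.69
  Reading responses 78 × 0.11 = 8.58
  Problem sets 82.3125 × 0.06 = 4.93875
  Discussion 91 × 0.11 = 10.01
  Practicals 67 × 0.17 = 11.39
  Peer review 85 × 0.16 = 13.6
Sum = 77.77375
77.77375 is ≥ 77 and < 80 → C+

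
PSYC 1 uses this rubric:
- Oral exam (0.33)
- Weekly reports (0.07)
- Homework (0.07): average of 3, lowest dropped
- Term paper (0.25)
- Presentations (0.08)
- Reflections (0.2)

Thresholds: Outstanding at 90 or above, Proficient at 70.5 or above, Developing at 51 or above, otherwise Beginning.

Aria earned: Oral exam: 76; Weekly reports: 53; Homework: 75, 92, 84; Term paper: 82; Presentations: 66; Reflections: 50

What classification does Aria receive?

Homework: drop 75 → average of remaining 2 = 176/2 = 88
Weighted total:
  Oral exam 76 × 0.33 = 25.08
  Weekly reports 53 × 0.07 = 3.71
  Homework 88 × 0.07 = 6.16
  Term paper 82 × 0.25 = 20.5
  Presentations 66 × 0.08 = 5.28
  Reflections 50 × 0.2 = 10
Sum = 70.73
70.73 is ≥ 70.5 and < 90 → Proficient

Proficient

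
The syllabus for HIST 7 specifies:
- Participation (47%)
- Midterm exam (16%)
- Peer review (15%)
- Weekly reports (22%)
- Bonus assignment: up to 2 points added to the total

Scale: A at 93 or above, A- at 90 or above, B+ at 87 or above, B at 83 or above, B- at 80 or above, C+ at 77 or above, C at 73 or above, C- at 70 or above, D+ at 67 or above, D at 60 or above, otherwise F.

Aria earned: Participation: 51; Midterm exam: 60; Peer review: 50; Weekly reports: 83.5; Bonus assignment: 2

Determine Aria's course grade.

Weighted total:
  Participation 51 × 0.47 = 23.97
  Midterm exam 60 × 0.16 = 9.6
  Peer review 50 × 0.15 = 7.5
  Weekly reports 83.5 × 0.22 = 18.37
Sum = 59.44
Bonus assignment: 59.44 + 2 = 61.44
61.44 is ≥ 60 and < 67 → D

D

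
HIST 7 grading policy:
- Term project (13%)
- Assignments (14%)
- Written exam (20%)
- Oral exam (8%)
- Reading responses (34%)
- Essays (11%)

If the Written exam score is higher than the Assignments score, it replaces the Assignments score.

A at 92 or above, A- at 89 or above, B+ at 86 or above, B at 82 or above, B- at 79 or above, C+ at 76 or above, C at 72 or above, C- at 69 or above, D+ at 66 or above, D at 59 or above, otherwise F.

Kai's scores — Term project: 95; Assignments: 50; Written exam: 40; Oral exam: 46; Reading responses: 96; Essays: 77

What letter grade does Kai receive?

Written exam (40) ≤ Assignments (50), so Assignments stays at 50.
Weighted total:
  Term project 95 × 0.13 = 12.35
  Assignments 50 × 0.14 = 7
  Written exam 40 × 0.2 = 8
  Oral exam 46 × 0.08 = 3.68
  Reading responses 96 × 0.34 = 32.64
  Essays 77 × 0.11 = 8.47
Sum = 72.14
72.14 is ≥ 72 and < 76 → C

C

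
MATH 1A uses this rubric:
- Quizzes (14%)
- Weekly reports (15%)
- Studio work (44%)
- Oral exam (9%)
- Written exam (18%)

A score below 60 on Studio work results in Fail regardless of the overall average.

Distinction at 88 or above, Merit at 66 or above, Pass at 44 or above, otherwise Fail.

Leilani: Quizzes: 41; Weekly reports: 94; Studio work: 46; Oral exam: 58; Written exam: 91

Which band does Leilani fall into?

Fail

Studio work score 46 < 60: minimum not met.
Weighted total:
  Quizzes 41 × 0.14 = 5.74
  Weekly reports 94 × 0.15 = 14.1
  Studio work 46 × 0.44 = 20.24
  Oral exam 58 × 0.09 = 5.22
  Written exam 91 × 0.18 = 16.38
Sum = 61.68
Because the Studio work minimum was not met, the result is Fail.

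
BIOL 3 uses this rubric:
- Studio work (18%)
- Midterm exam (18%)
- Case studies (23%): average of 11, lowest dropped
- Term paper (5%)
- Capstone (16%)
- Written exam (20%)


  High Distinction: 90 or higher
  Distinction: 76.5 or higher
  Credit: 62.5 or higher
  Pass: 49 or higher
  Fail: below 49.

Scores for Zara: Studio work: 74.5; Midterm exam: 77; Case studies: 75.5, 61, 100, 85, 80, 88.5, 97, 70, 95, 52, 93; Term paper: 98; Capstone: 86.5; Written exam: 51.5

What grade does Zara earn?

Credit

Case studies: drop 52 → average of remaining 10 = 845/10 = 84.5
Weighted total:
  Studio work 74.5 × 0.18 = 13.41
  Midterm exam 77 × 0.18 = 13.86
  Case studies 84.5 × 0.23 = 19.435
  Term paper 98 × 0.05 = 4.9
  Capstone 86.5 × 0.16 = 13.84
  Written exam 51.5 × 0.2 = 10.3
Sum = 75.745
75.745 is ≥ 62.5 and < 76.5 → Credit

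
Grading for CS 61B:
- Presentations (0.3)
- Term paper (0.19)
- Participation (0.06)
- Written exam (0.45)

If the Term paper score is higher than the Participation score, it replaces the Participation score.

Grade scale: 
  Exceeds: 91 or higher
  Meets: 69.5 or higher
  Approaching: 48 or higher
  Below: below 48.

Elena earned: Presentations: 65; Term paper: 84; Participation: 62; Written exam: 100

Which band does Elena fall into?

Meets

Term paper (84) > Participation (62), so Participation counts as 84.
Weighted total:
  Presentations 65 × 0.3 = 19.5
  Term paper 84 × 0.19 = 15.96
  Participation 84 × 0.06 = 5.04
  Written exam 100 × 0.45 = 45
Sum = 85.5
85.5 is ≥ 69.5 and < 91 → Meets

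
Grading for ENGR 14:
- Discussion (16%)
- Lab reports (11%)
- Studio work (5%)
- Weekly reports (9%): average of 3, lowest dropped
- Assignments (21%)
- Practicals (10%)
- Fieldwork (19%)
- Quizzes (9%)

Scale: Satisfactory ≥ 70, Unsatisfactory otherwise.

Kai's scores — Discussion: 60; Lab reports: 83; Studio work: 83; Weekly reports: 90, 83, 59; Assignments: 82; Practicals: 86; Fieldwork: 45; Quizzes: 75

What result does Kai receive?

Satisfactory

Weekly reports: drop 59 → average of remaining 2 = 173/2 = 86.5
Weighted total:
  Discussion 60 × 0.16 = 9.6
  Lab reports 83 × 0.11 = 9.13
  Studio work 83 × 0.05 = 4.15
  Weekly reports 86.5 × 0.09 = 7.785
  Assignments 82 × 0.21 = 17.22
  Practicals 86 × 0.1 = 8.6
  Fieldwork 45 × 0.19 = 8.55
  Quizzes 75 × 0.09 = 6.75
Sum = 71.785
71.785 ≥ 70 → Satisfactory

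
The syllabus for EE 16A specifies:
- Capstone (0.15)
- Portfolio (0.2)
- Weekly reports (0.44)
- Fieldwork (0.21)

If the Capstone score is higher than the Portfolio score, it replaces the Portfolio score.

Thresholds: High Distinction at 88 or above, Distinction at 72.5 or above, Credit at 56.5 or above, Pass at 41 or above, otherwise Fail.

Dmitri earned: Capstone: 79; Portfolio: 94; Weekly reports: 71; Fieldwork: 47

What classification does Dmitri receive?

Credit

Capstone (79) ≤ Portfolio (94), so Portfolio stays at 94.
Weighted total:
  Capstone 79 × 0.15 = 11.85
  Portfolio 94 × 0.2 = 18.8
  Weekly reports 71 × 0.44 = 31.24
  Fieldwork 47 × 0.21 = 9.87
Sum = 71.76
71.76 is ≥ 56.5 and < 72.5 → Credit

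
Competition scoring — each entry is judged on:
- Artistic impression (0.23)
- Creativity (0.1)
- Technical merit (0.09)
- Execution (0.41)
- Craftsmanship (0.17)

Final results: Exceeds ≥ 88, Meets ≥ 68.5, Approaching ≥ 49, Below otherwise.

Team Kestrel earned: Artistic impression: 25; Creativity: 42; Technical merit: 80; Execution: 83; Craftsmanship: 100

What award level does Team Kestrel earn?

Approaching

Weighted total:
  Artistic impression 25 × 0.23 = 5.75
  Creativity 42 × 0.1 = 4.2
  Technical merit 80 × 0.09 = 7.2
  Execution 83 × 0.41 = 34.03
  Craftsmanship 100 × 0.17 = 17
Sum = 68.18
68.18 is ≥ 49 and < 68.5 → Approaching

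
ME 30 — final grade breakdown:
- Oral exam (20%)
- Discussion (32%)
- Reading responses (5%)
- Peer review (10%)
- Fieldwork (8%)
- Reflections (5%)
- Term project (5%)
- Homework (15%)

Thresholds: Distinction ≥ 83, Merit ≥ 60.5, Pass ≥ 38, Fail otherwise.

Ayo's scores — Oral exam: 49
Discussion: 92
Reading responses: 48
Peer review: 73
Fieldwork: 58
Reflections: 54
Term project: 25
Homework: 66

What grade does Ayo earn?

Merit

Weighted total:
  Oral exam 49 × 0.2 = 9.8
  Discussion 92 × 0.32 = 29.44
  Reading responses 48 × 0.05 = 2.4
  Peer review 73 × 0.1 = 7.3
  Fieldwork 58 × 0.08 = 4.64
  Reflections 54 × 0.05 = 2.7
  Term project 25 × 0.05 = 1.25
  Homework 66 × 0.15 = 9.9
Sum = 67.43
67.43 is ≥ 60.5 and < 83 → Merit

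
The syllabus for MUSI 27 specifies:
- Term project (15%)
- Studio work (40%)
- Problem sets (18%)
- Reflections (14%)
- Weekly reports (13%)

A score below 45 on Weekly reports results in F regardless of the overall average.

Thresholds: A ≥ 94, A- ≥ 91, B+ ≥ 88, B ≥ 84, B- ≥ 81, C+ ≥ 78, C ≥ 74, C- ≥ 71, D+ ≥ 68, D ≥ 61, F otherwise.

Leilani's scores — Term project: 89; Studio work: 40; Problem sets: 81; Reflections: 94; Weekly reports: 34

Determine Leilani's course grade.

F

Weekly reports score 34 < 45: minimum not met.
Weighted total:
  Term project 89 × 0.15 = 13.35
  Studio work 40 × 0.4 = 16
  Problem sets 81 × 0.18 = 14.58
  Reflections 94 × 0.14 = 13.16
  Weekly reports 34 × 0.13 = 4.42
Sum = 61.51
Because the Weekly reports minimum was not met, the result is F.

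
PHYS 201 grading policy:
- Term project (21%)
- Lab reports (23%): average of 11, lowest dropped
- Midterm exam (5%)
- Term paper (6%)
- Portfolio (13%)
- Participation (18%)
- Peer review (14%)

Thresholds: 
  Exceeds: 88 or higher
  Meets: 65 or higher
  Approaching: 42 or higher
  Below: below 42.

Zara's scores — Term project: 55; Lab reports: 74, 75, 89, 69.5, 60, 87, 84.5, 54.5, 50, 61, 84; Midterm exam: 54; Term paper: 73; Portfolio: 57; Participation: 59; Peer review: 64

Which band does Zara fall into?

Lab reports: drop 50 → average of remaining 10 = 738.5/10 = 73.85
Weighted total:
  Term project 55 × 0.21 = 11.55
  Lab reports 73.85 × 0.23 = 16.9855
  Midterm exam 54 × 0.05 = 2.7
  Term paper 73 × 0.06 = 4.38
  Portfolio 57 × 0.13 = 7.41
  Participation 59 × 0.18 = 10.62
  Peer review 64 × 0.14 = 8.96
Sum = 62.6055
62.6055 is ≥ 42 and < 65 → Approaching

Approaching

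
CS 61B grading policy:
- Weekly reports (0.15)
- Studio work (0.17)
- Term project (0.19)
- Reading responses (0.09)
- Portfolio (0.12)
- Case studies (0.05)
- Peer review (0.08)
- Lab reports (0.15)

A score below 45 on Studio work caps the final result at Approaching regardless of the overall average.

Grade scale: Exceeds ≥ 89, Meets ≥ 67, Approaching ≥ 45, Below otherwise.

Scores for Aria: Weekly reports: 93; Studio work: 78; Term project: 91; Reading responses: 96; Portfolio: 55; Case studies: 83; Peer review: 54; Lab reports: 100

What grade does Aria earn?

Meets

Studio work score 78 ≥ 45: minimum met.
Weighted total:
  Weekly reports 93 × 0.15 = 13.95
  Studio work 78 × 0.17 = 13.26
  Term project 91 × 0.19 = 17.29
  Reading responses 96 × 0.09 = 8.64
  Portfolio 55 × 0.12 = 6.6
  Case studies 83 × 0.05 = 4.15
  Peer review 54 × 0.08 = 4.32
  Lab reports 100 × 0.15 = 15
Sum = 83.21
83.21 is ≥ 67 and < 89 → Meets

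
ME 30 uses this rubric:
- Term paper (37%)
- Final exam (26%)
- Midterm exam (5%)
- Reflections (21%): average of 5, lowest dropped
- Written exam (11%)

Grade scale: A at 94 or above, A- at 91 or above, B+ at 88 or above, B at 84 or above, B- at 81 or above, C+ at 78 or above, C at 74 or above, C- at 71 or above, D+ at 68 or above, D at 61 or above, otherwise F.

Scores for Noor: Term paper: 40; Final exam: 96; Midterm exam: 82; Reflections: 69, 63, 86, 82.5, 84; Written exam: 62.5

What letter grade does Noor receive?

Reflections: drop 63 → average of remaining 4 = 321.5/4 = 80.375
Weighted total:
  Term paper 40 × 0.37 = 14.8
  Final exam 96 × 0.26 = 24.96
  Midterm exam 82 × 0.05 = 4.1
  Reflections 80.375 × 0.21 = 16.87875
  Written exam 62.5 × 0.11 = 6.875
Sum = 67.61375
67.61375 is ≥ 61 and < 68 → D

D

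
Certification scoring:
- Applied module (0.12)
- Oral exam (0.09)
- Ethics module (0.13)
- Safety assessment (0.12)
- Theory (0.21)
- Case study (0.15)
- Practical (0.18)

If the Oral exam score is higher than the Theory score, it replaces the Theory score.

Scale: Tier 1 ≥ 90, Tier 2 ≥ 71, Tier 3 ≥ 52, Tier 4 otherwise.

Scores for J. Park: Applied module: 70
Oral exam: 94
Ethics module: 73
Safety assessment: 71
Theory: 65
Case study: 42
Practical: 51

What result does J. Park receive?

Oral exam (94) > Theory (65), so Theory counts as 94.
Weighted total:
  Applied module 70 × 0.12 = 8.4
  Oral exam 94 × 0.09 = 8.46
  Ethics module 73 × 0.13 = 9.49
  Safety assessment 71 × 0.12 = 8.52
  Theory 94 × 0.21 = 19.74
  Case study 42 × 0.15 = 6.3
  Practical 51 × 0.18 = 9.18
Sum = 70.09
70.09 is ≥ 52 and < 71 → Tier 3

Tier 3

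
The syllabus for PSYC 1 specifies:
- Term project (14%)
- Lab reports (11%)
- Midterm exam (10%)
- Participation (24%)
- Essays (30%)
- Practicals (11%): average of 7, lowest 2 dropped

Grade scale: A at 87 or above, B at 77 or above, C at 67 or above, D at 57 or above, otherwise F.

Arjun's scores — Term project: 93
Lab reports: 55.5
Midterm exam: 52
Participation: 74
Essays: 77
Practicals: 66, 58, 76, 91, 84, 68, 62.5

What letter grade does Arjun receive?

Practicals: drop 58, 62.5 → average of remaining 5 = 385/5 = 77
Weighted total:
  Term project 93 × 0.14 = 13.02
  Lab reports 55.5 × 0.11 = 6.105
  Midterm exam 52 × 0.1 = 5.2
  Participation 74 × 0.24 = 17.76
  Essays 77 × 0.3 = 23.1
  Practicals 77 × 0.11 = 8.47
Sum = 73.655
73.655 is ≥ 67 and < 77 → C

C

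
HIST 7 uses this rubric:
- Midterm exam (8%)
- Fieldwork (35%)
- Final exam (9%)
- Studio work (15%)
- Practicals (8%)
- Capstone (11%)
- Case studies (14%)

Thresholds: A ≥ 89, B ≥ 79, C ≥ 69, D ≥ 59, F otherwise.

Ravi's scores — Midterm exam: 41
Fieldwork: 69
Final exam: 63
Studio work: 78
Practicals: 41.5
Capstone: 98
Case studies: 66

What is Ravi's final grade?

Weighted total:
  Midterm exam 41 × 0.08 = 3.28
  Fieldwork 69 × 0.35 = 24.15
  Final exam 63 × 0.09 = 5.67
  Studio work 78 × 0.15 = 11.7
  Practicals 41.5 × 0.08 = 3.32
  Capstone 98 × 0.11 = 10.78
  Case studies 66 × 0.14 = 9.24
Sum = 68.14
68.14 is ≥ 59 and < 69 → D

D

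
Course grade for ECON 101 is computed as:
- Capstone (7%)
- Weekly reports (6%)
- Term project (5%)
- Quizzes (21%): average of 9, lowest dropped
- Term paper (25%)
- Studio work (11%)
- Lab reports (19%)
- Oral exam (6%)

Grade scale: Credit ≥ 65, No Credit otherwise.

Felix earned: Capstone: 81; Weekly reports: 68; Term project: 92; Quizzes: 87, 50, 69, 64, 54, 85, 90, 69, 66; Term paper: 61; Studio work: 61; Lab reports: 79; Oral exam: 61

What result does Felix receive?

Quizzes: drop 50 → average of remaining 8 = 584/8 = 73
Weighted total:
  Capstone 81 × 0.07 = 5.67
  Weekly reports 68 × 0.06 = 4.08
  Term project 92 × 0.05 = 4.6
  Quizzes 73 × 0.21 = 15.33
  Term paper 61 × 0.25 = 15.25
  Studio work 61 × 0.11 = 6.71
  Lab reports 79 × 0.19 = 15.01
  Oral exam 61 × 0.06 = 3.66
Sum = 70.31
70.31 ≥ 65 → Credit

Credit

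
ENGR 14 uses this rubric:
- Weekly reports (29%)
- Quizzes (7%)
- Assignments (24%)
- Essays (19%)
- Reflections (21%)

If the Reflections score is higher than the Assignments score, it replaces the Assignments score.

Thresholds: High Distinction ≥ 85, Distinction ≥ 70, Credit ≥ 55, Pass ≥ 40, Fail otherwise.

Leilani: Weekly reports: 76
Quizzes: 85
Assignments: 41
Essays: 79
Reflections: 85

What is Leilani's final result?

Distinction

Reflections (85) > Assignments (41), so Assignments counts as 85.
Weighted total:
  Weekly reports 76 × 0.29 = 22.04
  Quizzes 85 × 0.07 = 5.95
  Assignments 85 × 0.24 = 20.4
  Essays 79 × 0.19 = 15.01
  Reflections 85 × 0.21 = 17.85
Sum = 81.25
81.25 is ≥ 70 and < 85 → Distinction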